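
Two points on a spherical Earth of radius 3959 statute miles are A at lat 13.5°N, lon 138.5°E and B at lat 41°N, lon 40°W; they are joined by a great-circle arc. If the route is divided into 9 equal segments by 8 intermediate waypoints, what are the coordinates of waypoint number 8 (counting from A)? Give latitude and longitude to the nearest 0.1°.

From cos δ = sin φ₁ sin φ₂ + cos φ₁ cos φ₂ cos Δλ, the central angle is δ ≈ 2.190 rad (125.5°).
Interpolate at f = 8/9 with slerp weights a = sin((1−f)δ)/sin δ ≈ 0.296, b = sin(fδ)/sin δ ≈ 1.142.
p = a·p₁ + b·p₂ ≈ (0.445, -0.363, 0.818); φ = arcsin(p_z) ≈ 54.93°, λ = atan2(p_y, p_x) ≈ -39.25°.

≈ lat 54.9°N, lon 39.2°W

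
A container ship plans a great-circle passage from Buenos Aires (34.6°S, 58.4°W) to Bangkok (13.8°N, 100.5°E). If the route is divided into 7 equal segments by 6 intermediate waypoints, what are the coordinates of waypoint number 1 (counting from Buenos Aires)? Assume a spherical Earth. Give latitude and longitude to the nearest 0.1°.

The haversine formula gives a central angle δ ≈ 2.649 rad (151.8°) between the endpoints.
Interpolate at f = 1/7 with slerp weights a = sin((1−f)δ)/sin δ ≈ 1.618, b = sin(fδ)/sin δ ≈ 0.782.
p = a·p₁ + b·p₂ ≈ (0.560, -0.388, -0.732); φ = arcsin(p_z) ≈ -47.08°, λ = atan2(p_y, p_x) ≈ -34.74°.

≈ (47.1°S, 34.7°W)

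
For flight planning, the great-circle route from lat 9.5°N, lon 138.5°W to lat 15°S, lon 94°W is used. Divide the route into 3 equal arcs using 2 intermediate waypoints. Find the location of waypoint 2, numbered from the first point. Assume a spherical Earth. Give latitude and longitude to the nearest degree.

≈ lat 7°S, lon 109°W

The haversine formula gives a central angle δ ≈ 0.880 rad (50.4°) between the endpoints.
Interpolate at f = 2/3 with slerp weights a = sin((1−f)δ)/sin δ ≈ 0.375, b = sin(fδ)/sin δ ≈ 0.718.
p = a·p₁ + b·p₂ ≈ (-0.326, -0.937, -0.124); φ = arcsin(p_z) ≈ -7.12°, λ = atan2(p_y, p_x) ≈ -109.15°.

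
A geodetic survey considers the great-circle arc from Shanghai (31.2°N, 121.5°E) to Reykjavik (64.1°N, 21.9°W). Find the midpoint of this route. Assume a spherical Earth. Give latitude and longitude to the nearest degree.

Write both endpoints as unit vectors p₁, p₂ with components (cos φ cos λ, cos φ sin λ, sin φ).
The central angle between the endpoints is δ = arccos(p₁·p₂) ≈ 1.404 rad (80.4°).
Interpolate at f = 1/2 with slerp weights a = sin((1−f)δ)/sin δ ≈ 0.655, b = sin(fδ)/sin δ ≈ 0.655.
p = a·p₁ + b·p₂ ≈ (-0.027, 0.371, 0.928); φ = arcsin(p_z) ≈ 68.17°, λ = atan2(p_y, p_x) ≈ 94.21°.

≈ (68°N, 94°E)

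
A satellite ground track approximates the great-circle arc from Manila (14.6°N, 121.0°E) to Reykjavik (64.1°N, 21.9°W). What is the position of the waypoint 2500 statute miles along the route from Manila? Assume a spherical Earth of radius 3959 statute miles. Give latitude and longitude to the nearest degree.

≈ (49°N, 107°E)

The haversine formula gives a central angle δ ≈ 1.681 rad (96.3°) between the endpoints. The total great-circle distance is δ·R ≈ 1.681 × 3959 ≈ 6657 mi, so the target fraction is f = 2500/6657 ≈ 0.376.
Interpolate at f ≈ 0.376 with slerp weights a = sin((1−f)δ)/sin δ ≈ 0.873, b = sin(fδ)/sin δ ≈ 0.594.
p = a·p₁ + b·p₂ ≈ (-0.194, 0.627, 0.754); φ = arcsin(p_z) ≈ 48.96°, λ = atan2(p_y, p_x) ≈ 107.21°.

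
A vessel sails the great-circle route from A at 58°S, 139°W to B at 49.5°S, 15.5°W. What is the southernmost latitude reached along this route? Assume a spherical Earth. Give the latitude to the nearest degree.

≈ 71°S

The great circle lies in the plane with unit normal n̂ = (p₁ × p₂)/|p₁ × p₂|.
Here n̂_z ≈ +0.322; the vertex latitude is φ_max = arccos|n̂_z| ≈ 71.2°.
Check via Clairaut: cos φ_max = |cos φ₁| · sin C = cos(58.0°)·sin(142.5°) ≈ 0.322, again giving ≈ 71.2°.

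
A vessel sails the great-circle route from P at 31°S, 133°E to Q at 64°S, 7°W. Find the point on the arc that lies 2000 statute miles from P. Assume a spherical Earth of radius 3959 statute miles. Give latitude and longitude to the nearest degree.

≈ 58°S, 118°E

The haversine formula gives a central angle δ ≈ 1.395 rad (79.9°) between the endpoints. The total great-circle distance is δ·R ≈ 1.395 × 3959 ≈ 5522 mi, so the target fraction is f = 2000/5522 ≈ 0.362.
Interpolate at f ≈ 0.362 with slerp weights a = sin((1−f)δ)/sin δ ≈ 0.789, b = sin(fδ)/sin δ ≈ 0.492.
p = a·p₁ + b·p₂ ≈ (-0.247, 0.468, -0.848); φ = arcsin(p_z) ≈ -58.02°, λ = atan2(p_y, p_x) ≈ 117.84°.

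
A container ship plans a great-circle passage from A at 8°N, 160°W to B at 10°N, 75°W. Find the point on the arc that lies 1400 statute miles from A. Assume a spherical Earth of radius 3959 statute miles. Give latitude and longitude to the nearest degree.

≈ 11°N, 140°W

The haversine formula gives a central angle δ ≈ 1.461 rad (83.7°) between the endpoints. The total great-circle distance is δ·R ≈ 1.461 × 3959 ≈ 5786 mi, so the target fraction is f = 1400/5786 ≈ 0.242.
Interpolate at f ≈ 0.242 with slerp weights a = sin((1−f)δ)/sin δ ≈ 0.900, b = sin(fδ)/sin δ ≈ 0.348.
p = a·p₁ + b·p₂ ≈ (-0.749, -0.636, 0.186); φ = arcsin(p_z) ≈ 10.71°, λ = atan2(p_y, p_x) ≈ -139.64°.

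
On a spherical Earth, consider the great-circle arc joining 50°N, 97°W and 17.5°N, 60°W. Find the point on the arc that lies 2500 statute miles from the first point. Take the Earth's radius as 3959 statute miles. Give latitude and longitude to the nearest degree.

Convert each endpoint to a unit vector on the sphere (x = cos φ cos λ, y = cos φ sin λ, z = sin φ).
The central angle between the endpoints is δ = arccos(p₁·p₂) ≈ 0.767 rad (43.9°). The total great-circle distance is δ·R ≈ 0.767 × 3959 ≈ 3037 mi, so the target fraction is f = 2500/3037 ≈ 0.823.
Interpolate at f ≈ 0.823 with slerp weights a = sin((1−f)δ)/sin δ ≈ 0.195, b = sin(fδ)/sin δ ≈ 0.851.
p = a·p₁ + b·p₂ ≈ (0.390, -0.827, 0.405); φ = arcsin(p_z) ≈ 23.89°, λ = atan2(p_y, p_x) ≈ -64.73°.

≈ 24°N, 65°W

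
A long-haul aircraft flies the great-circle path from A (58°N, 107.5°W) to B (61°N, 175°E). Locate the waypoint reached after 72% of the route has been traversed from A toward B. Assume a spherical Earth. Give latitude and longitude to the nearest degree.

Write both endpoints as unit vectors p₁, p₂ with components (cos φ cos λ, cos φ sin λ, sin φ).
The central angle between the endpoints is δ = arccos(p₁·p₂) ≈ 0.648 rad (37.1°).
Interpolate at f = 0.72 with slerp weights a = sin((1−f)δ)/sin δ ≈ 0.299, b = sin(fδ)/sin δ ≈ 0.745.
p = a·p₁ + b·p₂ ≈ (-0.408, -0.120, 0.905); φ = arcsin(p_z) ≈ 64.87°, λ = atan2(p_y, p_x) ≈ -163.65°.

≈ (65°N, 164°W)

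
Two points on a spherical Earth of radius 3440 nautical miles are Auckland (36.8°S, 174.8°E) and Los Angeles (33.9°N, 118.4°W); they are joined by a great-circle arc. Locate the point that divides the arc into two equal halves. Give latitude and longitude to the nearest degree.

≈ (2°S, 151°W)

Convert each endpoint to a unit vector on the sphere (x = cos φ cos λ, y = cos φ sin λ, z = sin φ).
The central angle between the endpoints is δ = arccos(p₁·p₂) ≈ 1.643 rad (94.1°).
Interpolate at f = 1/2 with slerp weights a = sin((1−f)δ)/sin δ ≈ 0.734, b = sin(fδ)/sin δ ≈ 0.734.
p = a·p₁ + b·p₂ ≈ (-0.875, -0.483, -0.030); φ = arcsin(p_z) ≈ -1.74°, λ = atan2(p_y, p_x) ≈ -151.12°.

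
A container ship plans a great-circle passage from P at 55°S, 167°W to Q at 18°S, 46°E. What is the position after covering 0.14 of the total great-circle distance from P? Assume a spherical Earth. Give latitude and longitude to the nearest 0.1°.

The haversine formula gives a central angle δ ≈ 1.777 rad (101.8°) between the endpoints.
Interpolate at f = 0.14 with slerp weights a = sin((1−f)δ)/sin δ ≈ 1.021, b = sin(fδ)/sin δ ≈ 0.251.
p = a·p₁ + b·p₂ ≈ (-0.404, 0.040, -0.914); φ = arcsin(p_z) ≈ -66.03°, λ = atan2(p_y, p_x) ≈ 174.30°.

≈ 66.0°S, 174.3°E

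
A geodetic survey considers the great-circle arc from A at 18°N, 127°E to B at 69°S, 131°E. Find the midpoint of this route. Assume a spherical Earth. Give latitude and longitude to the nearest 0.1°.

From cos δ = sin φ₁ sin φ₂ + cos φ₁ cos φ₂ cos Δλ, the central angle is δ ≈ 1.519 rad (87.0°).
Interpolate at f = 1/2 with slerp weights a = sin((1−f)δ)/sin δ ≈ 0.690, b = sin(fδ)/sin δ ≈ 0.690.
p = a·p₁ + b·p₂ ≈ (-0.557, 0.710, -0.431); φ = arcsin(p_z) ≈ -25.51°, λ = atan2(p_y, p_x) ≈ 128.09°.

≈ 25.5°S, 128.1°E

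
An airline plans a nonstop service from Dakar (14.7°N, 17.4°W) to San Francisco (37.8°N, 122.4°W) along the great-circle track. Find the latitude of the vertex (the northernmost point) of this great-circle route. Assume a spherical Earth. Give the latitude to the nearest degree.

≈ 42°N

The great circle lies in the plane with unit normal n̂ = (p₁ × p₂)/|p₁ × p₂|.
Here n̂_z ≈ -0.739; the vertex latitude is φ_max = arccos|n̂_z| ≈ 42.4°.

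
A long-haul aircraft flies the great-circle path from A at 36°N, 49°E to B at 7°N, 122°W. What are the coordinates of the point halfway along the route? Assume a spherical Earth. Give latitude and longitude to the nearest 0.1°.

≈ 72.0°N, 88.8°W

From cos δ = sin φ₁ sin φ₂ + cos φ₁ cos φ₂ cos Δλ, the central angle is δ ≈ 2.377 rad (136.2°).
Interpolate at f = 1/2 with slerp weights a = sin((1−f)δ)/sin δ ≈ 1.340, b = sin(fδ)/sin δ ≈ 1.340.
p = a·p₁ + b·p₂ ≈ (0.006, -0.310, 0.951); φ = arcsin(p_z) ≈ 71.95°, λ = atan2(p_y, p_x) ≈ -88.81°.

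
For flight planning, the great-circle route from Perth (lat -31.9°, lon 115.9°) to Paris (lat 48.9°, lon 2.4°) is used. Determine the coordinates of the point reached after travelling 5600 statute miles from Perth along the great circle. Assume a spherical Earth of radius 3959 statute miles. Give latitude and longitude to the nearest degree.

≈ lat 27°, lon 57°

Convert each endpoint to a unit vector on the sphere (x = cos φ cos λ, y = cos φ sin λ, z = sin φ).
The central angle between the endpoints is δ = arccos(p₁·p₂) ≈ 2.240 rad (128.4°). The total great-circle distance is δ·R ≈ 2.240 × 3959 ≈ 8870 mi, so the target fraction is f = 5600/8870 ≈ 0.631.
Interpolate at f ≈ 0.631 with slerp weights a = sin((1−f)δ)/sin δ ≈ 0.938, b = sin(fδ)/sin δ ≈ 1.260.
p = a·p₁ + b·p₂ ≈ (0.480, 0.751, 0.454); φ = arcsin(p_z) ≈ 26.99°, λ = atan2(p_y, p_x) ≈ 57.42°.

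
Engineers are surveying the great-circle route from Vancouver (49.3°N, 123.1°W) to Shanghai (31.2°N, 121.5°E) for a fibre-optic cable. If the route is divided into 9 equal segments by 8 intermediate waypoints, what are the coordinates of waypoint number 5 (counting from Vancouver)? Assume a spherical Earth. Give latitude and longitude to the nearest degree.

Convert each endpoint to a unit vector on the sphere (x = cos φ cos λ, y = cos φ sin λ, z = sin φ).
The central angle between the endpoints is δ = arccos(p₁·p₂) ≈ 1.417 rad (81.2°).
Interpolate at f = 5/9 with slerp weights a = sin((1−f)δ)/sin δ ≈ 0.596, b = sin(fδ)/sin δ ≈ 0.717.
p = a·p₁ + b·p₂ ≈ (-0.533, 0.197, 0.823); φ = arcsin(p_z) ≈ 55.40°, λ = atan2(p_y, p_x) ≈ 159.68°.

≈ 55°N, 160°E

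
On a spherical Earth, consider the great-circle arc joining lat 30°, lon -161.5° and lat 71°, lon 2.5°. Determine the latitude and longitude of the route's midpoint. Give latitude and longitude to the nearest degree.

≈ lat 69°, lon -152°

Convert each endpoint to a unit vector on the sphere (x = cos φ cos λ, y = cos φ sin λ, z = sin φ).
The central angle between the endpoints is δ = arccos(p₁·p₂) ≈ 1.368 rad (78.4°).
Interpolate at f = 1/2 with slerp weights a = sin((1−f)δ)/sin δ ≈ 0.645, b = sin(fδ)/sin δ ≈ 0.645.
p = a·p₁ + b·p₂ ≈ (-0.320, -0.168, 0.932); φ = arcsin(p_z) ≈ 68.81°, λ = atan2(p_y, p_x) ≈ -152.28°.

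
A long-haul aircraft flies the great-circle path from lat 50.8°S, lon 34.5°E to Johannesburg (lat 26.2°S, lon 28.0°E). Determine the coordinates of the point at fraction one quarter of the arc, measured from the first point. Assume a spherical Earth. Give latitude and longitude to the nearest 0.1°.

≈ lat 44.7°S, lon 32.4°E

Convert each endpoint to a unit vector on the sphere (x = cos φ cos λ, y = cos φ sin λ, z = sin φ).
The central angle between the endpoints is δ = arccos(p₁·p₂) ≈ 0.438 rad (25.1°).
Interpolate at f = 1/4 with slerp weights a = sin((1−f)δ)/sin δ ≈ 0.761, b = sin(fδ)/sin δ ≈ 0.258.
p = a·p₁ + b·p₂ ≈ (0.600, 0.381, -0.703); φ = arcsin(p_z) ≈ -44.69°, λ = atan2(p_y, p_x) ≈ 32.39°.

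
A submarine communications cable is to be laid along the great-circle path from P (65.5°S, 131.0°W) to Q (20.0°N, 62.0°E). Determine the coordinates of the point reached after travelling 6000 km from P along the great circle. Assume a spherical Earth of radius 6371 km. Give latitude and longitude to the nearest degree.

≈ (59°S, 76°E)

Write both endpoints as unit vectors p₁, p₂ with components (cos φ cos λ, cos φ sin λ, sin φ).
The central angle between the endpoints is δ = arccos(p₁·p₂) ≈ 2.334 rad (133.7°). The total great-circle distance is δ·R ≈ 2.334 × 6371 ≈ 14867 km, so the target fraction is f = 6000/14867 ≈ 0.404.
Interpolate at f ≈ 0.404 with slerp weights a = sin((1−f)δ)/sin δ ≈ 1.361, b = sin(fδ)/sin δ ≈ 1.119.
p = a·p₁ + b·p₂ ≈ (0.123, 0.502, -0.856); φ = arcsin(p_z) ≈ -58.88°, λ = atan2(p_y, p_x) ≈ 76.22°.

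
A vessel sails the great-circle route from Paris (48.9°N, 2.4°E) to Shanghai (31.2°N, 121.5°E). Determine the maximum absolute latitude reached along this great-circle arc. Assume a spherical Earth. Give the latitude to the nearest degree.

≈ 60°N

The great circle lies in the plane with unit normal n̂ = (p₁ × p₂)/|p₁ × p₂|.
Here n̂_z ≈ +0.495; the vertex latitude is φ_max = arccos|n̂_z| ≈ 60.3°.
Check via Clairaut: cos φ_max = |cos φ₁| · sin C = cos(48.9°)·sin(48.8°) ≈ 0.495, again giving ≈ 60.3°.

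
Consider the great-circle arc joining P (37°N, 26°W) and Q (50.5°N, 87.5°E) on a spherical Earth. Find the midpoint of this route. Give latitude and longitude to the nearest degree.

Write both endpoints as unit vectors p₁, p₂ with components (cos φ cos λ, cos φ sin λ, sin φ).
The central angle between the endpoints is δ = arccos(p₁·p₂) ≈ 1.306 rad (74.8°).
Interpolate at f = 1/2 with slerp weights a = sin((1−f)δ)/sin δ ≈ 0.629, b = sin(fδ)/sin δ ≈ 0.629.
p = a·p₁ + b·p₂ ≈ (0.469, 0.180, 0.865); φ = arcsin(p_z) ≈ 59.83°, λ = atan2(p_y, p_x) ≈ 20.95°.

≈ (60°N, 21°E)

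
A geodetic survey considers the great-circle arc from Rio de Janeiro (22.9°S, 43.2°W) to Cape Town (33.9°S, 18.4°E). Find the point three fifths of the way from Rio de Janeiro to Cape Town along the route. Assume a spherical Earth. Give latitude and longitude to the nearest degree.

≈ (33°S, 8°W)

Write both endpoints as unit vectors p₁, p₂ with components (cos φ cos λ, cos φ sin λ, sin φ).
The central angle between the endpoints is δ = arccos(p₁·p₂) ≈ 0.951 rad (54.5°).
Interpolate at f = 3/5 with slerp weights a = sin((1−f)δ)/sin δ ≈ 0.456, b = sin(fδ)/sin δ ≈ 0.664.
p = a·p₁ + b·p₂ ≈ (0.829, -0.114, -0.548); φ = arcsin(p_z) ≈ -33.20°, λ = atan2(p_y, p_x) ≈ -7.82°.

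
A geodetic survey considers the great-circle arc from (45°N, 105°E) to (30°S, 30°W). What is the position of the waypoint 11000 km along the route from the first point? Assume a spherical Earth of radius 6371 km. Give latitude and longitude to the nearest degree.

≈ (1°S, 3°E)

Convert each endpoint to a unit vector on the sphere (x = cos φ cos λ, y = cos φ sin λ, z = sin φ).
The central angle between the endpoints is δ = arccos(p₁·p₂) ≈ 2.476 rad (141.9°). The total great-circle distance is δ·R ≈ 2.476 × 6371 ≈ 15775 km, so the target fraction is f = 11000/15775 ≈ 0.697.
Interpolate at f ≈ 0.697 with slerp weights a = sin((1−f)δ)/sin δ ≈ 1.103, b = sin(fδ)/sin δ ≈ 1.600.
p = a·p₁ + b·p₂ ≈ (0.998, 0.061, -0.020); φ = arcsin(p_z) ≈ -1.14°, λ = atan2(p_y, p_x) ≈ 3.48°.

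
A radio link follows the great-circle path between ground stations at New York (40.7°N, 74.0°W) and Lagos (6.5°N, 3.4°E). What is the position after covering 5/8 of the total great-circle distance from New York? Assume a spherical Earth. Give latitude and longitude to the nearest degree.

The haversine formula gives a central angle δ ≈ 1.330 rad (76.2°) between the endpoints.
Interpolate at f = 5/8 with slerp weights a = sin((1−f)δ)/sin δ ≈ 0.493, b = sin(fδ)/sin δ ≈ 0.761.
p = a·p₁ + b·p₂ ≈ (0.858, -0.314, 0.407); φ = arcsin(p_z) ≈ 24.04°, λ = atan2(p_y, p_x) ≈ -20.12°.

≈ (24°N, 20°W)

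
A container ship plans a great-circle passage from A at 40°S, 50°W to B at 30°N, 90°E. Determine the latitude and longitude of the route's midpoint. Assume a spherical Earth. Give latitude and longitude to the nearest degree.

Write both endpoints as unit vectors p₁, p₂ with components (cos φ cos λ, cos φ sin λ, sin φ).
The central angle between the endpoints is δ = arccos(p₁·p₂) ≈ 2.549 rad (146.1°).
Interpolate at f = 1/2 with slerp weights a = sin((1−f)δ)/sin δ ≈ 1.713, b = sin(fδ)/sin δ ≈ 1.713.
p = a·p₁ + b·p₂ ≈ (0.843, 0.478, -0.245); φ = arcsin(p_z) ≈ -14.16°, λ = atan2(p_y, p_x) ≈ 29.55°.

≈ 14°S, 30°E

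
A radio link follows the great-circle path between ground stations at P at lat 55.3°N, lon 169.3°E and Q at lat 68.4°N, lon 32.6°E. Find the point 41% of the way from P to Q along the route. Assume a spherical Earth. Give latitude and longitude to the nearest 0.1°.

Write both endpoints as unit vectors p₁, p₂ with components (cos φ cos λ, cos φ sin λ, sin φ).
The central angle between the endpoints is δ = arccos(p₁·p₂) ≈ 0.912 rad (52.3°).
Interpolate at f = 0.41 with slerp weights a = sin((1−f)δ)/sin δ ≈ 0.648, b = sin(fδ)/sin δ ≈ 0.462.
p = a·p₁ + b·p₂ ≈ (-0.219, 0.160, 0.962); φ = arcsin(p_z) ≈ 74.24°, λ = atan2(p_y, p_x) ≈ 143.86°.

≈ lat 74.2°N, lon 143.9°E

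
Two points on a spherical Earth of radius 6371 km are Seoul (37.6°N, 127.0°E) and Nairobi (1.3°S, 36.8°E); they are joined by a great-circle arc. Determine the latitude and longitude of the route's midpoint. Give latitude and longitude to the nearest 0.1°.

≈ 24.8°N, 75.3°E

Write both endpoints as unit vectors p₁, p₂ with components (cos φ cos λ, cos φ sin λ, sin φ).
The central angle between the endpoints is δ = arccos(p₁·p₂) ≈ 1.587 rad (91.0°).
Interpolate at f = 1/2 with slerp weights a = sin((1−f)δ)/sin δ ≈ 0.713, b = sin(fδ)/sin δ ≈ 0.713.
p = a·p₁ + b·p₂ ≈ (0.231, 0.878, 0.419); φ = arcsin(p_z) ≈ 24.76°, λ = atan2(p_y, p_x) ≈ 75.27°.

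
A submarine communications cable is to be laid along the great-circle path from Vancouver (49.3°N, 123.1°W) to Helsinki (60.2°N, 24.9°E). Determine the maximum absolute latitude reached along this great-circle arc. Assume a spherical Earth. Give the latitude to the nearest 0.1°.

≈ 79.3°N

The great circle lies in the plane with unit normal n̂ = (p₁ × p₂)/|p₁ × p₂|.
Here n̂_z ≈ +0.186; the vertex latitude is φ_max = arccos|n̂_z| ≈ 79.3°.
Check via Clairaut: cos φ_max = |cos φ₁| · sin C = cos(49.3°)·sin(16.6°) ≈ 0.186, again giving ≈ 79.3°.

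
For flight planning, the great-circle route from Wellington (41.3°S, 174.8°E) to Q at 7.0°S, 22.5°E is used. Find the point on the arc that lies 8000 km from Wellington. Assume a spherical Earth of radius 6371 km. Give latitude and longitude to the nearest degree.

≈ 52°S, 57°E

Convert each endpoint to a unit vector on the sphere (x = cos φ cos λ, y = cos φ sin λ, z = sin φ).
The central angle between the endpoints is δ = arccos(p₁·p₂) ≈ 2.189 rad (125.4°). The total great-circle distance is δ·R ≈ 2.189 × 6371 ≈ 13948 km, so the target fraction is f = 8000/13948 ≈ 0.574.
Interpolate at f ≈ 0.574 with slerp weights a = sin((1−f)δ)/sin δ ≈ 0.986, b = sin(fδ)/sin δ ≈ 1.167.
p = a·p₁ + b·p₂ ≈ (0.332, 0.510, -0.793); φ = arcsin(p_z) ≈ -52.49°, λ = atan2(p_y, p_x) ≈ 56.96°.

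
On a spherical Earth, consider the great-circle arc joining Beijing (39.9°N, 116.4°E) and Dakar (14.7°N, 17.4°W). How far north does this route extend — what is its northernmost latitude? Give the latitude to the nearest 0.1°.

The great circle lies in the plane with unit normal n̂ = (p₁ × p₂)/|p₁ × p₂|.
Here n̂_z ≈ -0.572; the vertex latitude is φ_max = arccos|n̂_z| ≈ 55.1°.
Check via Clairaut: cos φ_max = |cos φ₁| · sin C = cos(39.9°)·sin(48.2°) ≈ 0.572, again giving ≈ 55.1°.

≈ 55.1°N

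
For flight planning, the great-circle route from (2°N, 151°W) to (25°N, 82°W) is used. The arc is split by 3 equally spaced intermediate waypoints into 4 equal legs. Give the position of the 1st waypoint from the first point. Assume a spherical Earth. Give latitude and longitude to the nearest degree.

Write both endpoints as unit vectors p₁, p₂ with components (cos φ cos λ, cos φ sin λ, sin φ).
The central angle between the endpoints is δ = arccos(p₁·p₂) ≈ 1.225 rad (70.2°).
Interpolate at f = 1/4 with slerp weights a = sin((1−f)δ)/sin δ ≈ 0.845, b = sin(fδ)/sin δ ≈ 0.320.
p = a·p₁ + b·p₂ ≈ (-0.698, -0.697, 0.165); φ = arcsin(p_z) ≈ 9.49°, λ = atan2(p_y, p_x) ≈ -135.05°.

≈ (9°N, 135°W)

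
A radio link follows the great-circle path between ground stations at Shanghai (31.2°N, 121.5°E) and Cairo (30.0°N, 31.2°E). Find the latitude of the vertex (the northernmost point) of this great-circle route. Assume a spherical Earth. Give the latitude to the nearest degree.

The great circle lies in the plane with unit normal n̂ = (p₁ × p₂)/|p₁ × p₂|.
Here n̂_z ≈ -0.766; the vertex latitude is φ_max = arccos|n̂_z| ≈ 40.0°.
Check via Clairaut: cos φ_max = |cos φ₁| · sin C = cos(31.2°)·sin(63.6°) ≈ 0.766, again giving ≈ 40.0°.

≈ 40°N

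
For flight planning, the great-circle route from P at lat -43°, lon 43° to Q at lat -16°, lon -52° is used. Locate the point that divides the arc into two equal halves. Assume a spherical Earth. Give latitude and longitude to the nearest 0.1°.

≈ lat -39.6°, lon -12.9°

From cos δ = sin φ₁ sin φ₂ + cos φ₁ cos φ₂ cos Δλ, the central angle is δ ≈ 1.444 rad (82.7°).
Interpolate at f = 1/2 with slerp weights a = sin((1−f)δ)/sin δ ≈ 0.666, b = sin(fδ)/sin δ ≈ 0.666.
p = a·p₁ + b·p₂ ≈ (0.751, -0.172, -0.638); φ = arcsin(p_z) ≈ -39.64°, λ = atan2(p_y, p_x) ≈ -12.93°.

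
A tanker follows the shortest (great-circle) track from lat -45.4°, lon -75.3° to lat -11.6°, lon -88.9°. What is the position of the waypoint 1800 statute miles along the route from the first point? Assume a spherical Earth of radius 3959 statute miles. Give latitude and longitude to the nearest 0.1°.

Write both endpoints as unit vectors p₁, p₂ with components (cos φ cos λ, cos φ sin λ, sin φ).
The central angle between the endpoints is δ = arccos(p₁·p₂) ≈ 0.624 rad (35.7°). The total great-circle distance is δ·R ≈ 0.624 × 3959 ≈ 2469 mi, so the target fraction is f = 1800/2469 ≈ 0.729.
Interpolate at f ≈ 0.729 with slerp weights a = sin((1−f)δ)/sin δ ≈ 0.288, b = sin(fδ)/sin δ ≈ 0.752.
p = a·p₁ + b·p₂ ≈ (0.065, -0.932, -0.356); φ = arcsin(p_z) ≈ -20.87°, λ = atan2(p_y, p_x) ≈ -85.98°.

≈ lat -20.9°, lon -86.0°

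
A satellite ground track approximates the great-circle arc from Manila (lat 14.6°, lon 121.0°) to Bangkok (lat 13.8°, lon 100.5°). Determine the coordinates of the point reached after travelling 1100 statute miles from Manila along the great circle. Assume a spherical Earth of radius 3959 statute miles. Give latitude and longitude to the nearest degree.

≈ lat 14°, lon 105°

The haversine formula gives a central angle δ ≈ 0.347 rad (19.9°) between the endpoints. The total great-circle distance is δ·R ≈ 0.347 × 3959 ≈ 1374 mi, so the target fraction is f = 1100/1374 ≈ 0.801.
Interpolate at f ≈ 0.801 with slerp weights a = sin((1−f)δ)/sin δ ≈ 0.203, b = sin(fδ)/sin δ ≈ 0.806.
p = a·p₁ + b·p₂ ≈ (-0.244, 0.939, 0.244); φ = arcsin(p_z) ≈ 14.10°, λ = atan2(p_y, p_x) ≈ 104.57°.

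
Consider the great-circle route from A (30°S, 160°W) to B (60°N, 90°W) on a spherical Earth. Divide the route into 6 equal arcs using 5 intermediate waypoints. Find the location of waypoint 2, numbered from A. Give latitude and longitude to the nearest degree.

Write both endpoints as unit vectors p₁, p₂ with components (cos φ cos λ, cos φ sin λ, sin φ).
The central angle between the endpoints is δ = arccos(p₁·p₂) ≈ 1.860 rad (106.6°).
Interpolate at f = 2/6 with slerp weights a = sin((1−f)δ)/sin δ ≈ 0.987, b = sin(fδ)/sin δ ≈ 0.606.
p = a·p₁ + b·p₂ ≈ (-0.803, -0.595, 0.032); φ = arcsin(p_z) ≈ 1.81°, λ = atan2(p_y, p_x) ≈ -143.45°.

≈ (2°N, 143°W)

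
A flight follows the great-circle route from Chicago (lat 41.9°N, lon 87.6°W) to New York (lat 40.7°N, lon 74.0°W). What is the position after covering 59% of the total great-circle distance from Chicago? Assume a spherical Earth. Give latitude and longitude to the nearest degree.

≈ lat 41°N, lon 80°W

The haversine formula gives a central angle δ ≈ 0.179 rad (10.3°) between the endpoints.
Interpolate at f = 0.59 with slerp weights a = sin((1−f)δ)/sin δ ≈ 0.412, b = sin(fδ)/sin δ ≈ 0.592.
p = a·p₁ + b·p₂ ≈ (0.137, -0.738, 0.661); φ = arcsin(p_z) ≈ 41.39°, λ = atan2(p_y, p_x) ≈ -79.51°.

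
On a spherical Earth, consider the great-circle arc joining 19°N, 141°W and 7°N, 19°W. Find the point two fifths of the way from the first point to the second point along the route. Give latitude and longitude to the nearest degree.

Write both endpoints as unit vectors p₁, p₂ with components (cos φ cos λ, cos φ sin λ, sin φ).
The central angle between the endpoints is δ = arccos(p₁·p₂) ≈ 2.046 rad (117.2°).
Interpolate at f = 2/5 with slerp weights a = sin((1−f)δ)/sin δ ≈ 1.059, b = sin(fδ)/sin δ ≈ 0.821.
p = a·p₁ + b·p₂ ≈ (-0.008, -0.896, 0.445); φ = arcsin(p_z) ≈ 26.42°, λ = atan2(p_y, p_x) ≈ -90.49°.

≈ 26°N, 90°W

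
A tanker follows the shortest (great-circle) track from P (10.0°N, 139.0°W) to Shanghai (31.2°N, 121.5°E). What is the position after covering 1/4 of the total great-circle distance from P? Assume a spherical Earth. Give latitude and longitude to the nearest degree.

Write both endpoints as unit vectors p₁, p₂ with components (cos φ cos λ, cos φ sin λ, sin φ).
The central angle between the endpoints is δ = arccos(p₁·p₂) ≈ 1.620 rad (92.8°).
Interpolate at f = 1/4 with slerp weights a = sin((1−f)δ)/sin δ ≈ 0.938, b = sin(fδ)/sin δ ≈ 0.394.
p = a·p₁ + b·p₂ ≈ (-0.874, -0.319, 0.367); φ = arcsin(p_z) ≈ 21.55°, λ = atan2(p_y, p_x) ≈ -159.97°.

≈ (22°N, 160°W)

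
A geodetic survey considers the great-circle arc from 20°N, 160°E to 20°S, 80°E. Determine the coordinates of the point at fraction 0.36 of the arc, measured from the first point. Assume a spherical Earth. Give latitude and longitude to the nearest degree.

≈ 6°N, 131°E

The haversine formula gives a central angle δ ≈ 1.534 rad (87.9°) between the endpoints.
Interpolate at f = 0.36 with slerp weights a = sin((1−f)δ)/sin δ ≈ 0.832, b = sin(fδ)/sin δ ≈ 0.525.
p = a·p₁ + b·p₂ ≈ (-0.649, 0.753, 0.105); φ = arcsin(p_z) ≈ 6.03°, λ = atan2(p_y, p_x) ≈ 130.75°.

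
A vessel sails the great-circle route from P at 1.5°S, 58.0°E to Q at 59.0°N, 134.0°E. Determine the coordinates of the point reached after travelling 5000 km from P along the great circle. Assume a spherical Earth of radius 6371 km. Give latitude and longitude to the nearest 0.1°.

From cos δ = sin φ₁ sin φ₂ + cos φ₁ cos φ₂ cos Δλ, the central angle is δ ≈ 1.468 rad (84.1°). The total great-circle distance is δ·R ≈ 1.468 × 6371 ≈ 9356 km, so the target fraction is f = 5000/9356 ≈ 0.534.
Interpolate at f ≈ 0.534 with slerp weights a = sin((1−f)δ)/sin δ ≈ 0.635, b = sin(fδ)/sin δ ≈ 0.710.
p = a·p₁ + b·p₂ ≈ (0.082, 0.802, 0.592); φ = arcsin(p_z) ≈ 36.32°, λ = atan2(p_y, p_x) ≈ 84.14°.

≈ 36.3°N, 84.1°E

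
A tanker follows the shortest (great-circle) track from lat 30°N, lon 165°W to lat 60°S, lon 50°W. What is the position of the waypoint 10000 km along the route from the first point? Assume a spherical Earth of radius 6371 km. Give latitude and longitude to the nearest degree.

≈ lat 45°S, lon 110°W

Write both endpoints as unit vectors p₁, p₂ with components (cos φ cos λ, cos φ sin λ, sin φ).
The central angle between the endpoints is δ = arccos(p₁·p₂) ≈ 2.234 rad (128.0°). The total great-circle distance is δ·R ≈ 2.234 × 6371 ≈ 14236 km, so the target fraction is f = 10000/14236 ≈ 0.702.
Interpolate at f ≈ 0.702 with slerp weights a = sin((1−f)δ)/sin δ ≈ 0.783, b = sin(fδ)/sin δ ≈ 1.269.
p = a·p₁ + b·p₂ ≈ (-0.247, -0.662, -0.708); φ = arcsin(p_z) ≈ -45.06°, λ = atan2(p_y, p_x) ≈ -110.48°.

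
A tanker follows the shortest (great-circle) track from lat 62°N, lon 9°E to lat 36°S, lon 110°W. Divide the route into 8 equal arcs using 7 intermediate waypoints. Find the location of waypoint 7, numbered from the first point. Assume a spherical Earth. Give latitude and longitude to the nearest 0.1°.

≈ lat 21.8°S, lon 99.6°W

Convert each endpoint to a unit vector on the sphere (x = cos φ cos λ, y = cos φ sin λ, z = sin φ).
The central angle between the endpoints is δ = arccos(p₁·p₂) ≈ 2.351 rad (134.7°).
Interpolate at f = 7/8 with slerp weights a = sin((1−f)δ)/sin δ ≈ 0.407, b = sin(fδ)/sin δ ≈ 1.244.
p = a·p₁ + b·p₂ ≈ (-0.155, -0.915, -0.371); φ = arcsin(p_z) ≈ -21.80°, λ = atan2(p_y, p_x) ≈ -99.62°.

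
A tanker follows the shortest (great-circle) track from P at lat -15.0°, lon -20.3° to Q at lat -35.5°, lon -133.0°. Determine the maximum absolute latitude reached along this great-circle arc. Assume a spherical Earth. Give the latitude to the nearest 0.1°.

≈ -42.8°

The great circle lies in the plane with unit normal n̂ = (p₁ × p₂)/|p₁ × p₂|.
Here n̂_z ≈ -0.734; the vertex latitude is φ_max = arccos|n̂_z| ≈ 42.8°.
Check via Clairaut: cos φ_max = |cos φ₁| · sin C = cos(15.0°)·sin(130.5°) ≈ 0.734, again giving ≈ 42.8°.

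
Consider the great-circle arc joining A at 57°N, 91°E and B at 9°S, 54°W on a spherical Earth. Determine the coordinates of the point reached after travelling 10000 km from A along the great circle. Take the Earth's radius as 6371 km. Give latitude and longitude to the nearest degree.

≈ 23°N, 40°W

The haversine formula gives a central angle δ ≈ 2.180 rad (124.9°) between the endpoints. The total great-circle distance is δ·R ≈ 2.180 × 6371 ≈ 13886 km, so the target fraction is f = 10000/13886 ≈ 0.720.
Interpolate at f ≈ 0.720 with slerp weights a = sin((1−f)δ)/sin δ ≈ 0.698, b = sin(fδ)/sin δ ≈ 1.219.
p = a·p₁ + b·p₂ ≈ (0.701, -0.594, 0.395); φ = arcsin(p_z) ≈ 23.26°, λ = atan2(p_y, p_x) ≈ -40.27°.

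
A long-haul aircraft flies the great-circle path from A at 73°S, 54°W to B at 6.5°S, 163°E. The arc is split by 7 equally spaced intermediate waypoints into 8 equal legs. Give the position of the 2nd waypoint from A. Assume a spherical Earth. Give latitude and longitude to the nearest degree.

Write both endpoints as unit vectors p₁, p₂ with components (cos φ cos λ, cos φ sin λ, sin φ).
The central angle between the endpoints is δ = arccos(p₁·p₂) ≈ 1.695 rad (97.1°).
Interpolate at f = 2/8 with slerp weights a = sin((1−f)δ)/sin δ ≈ 0.963, b = sin(fδ)/sin δ ≈ 0.414.
p = a·p₁ + b·p₂ ≈ (-0.228, -0.107, -0.968); φ = arcsin(p_z) ≈ -75.39°, λ = atan2(p_y, p_x) ≈ -154.80°.

≈ 75°S, 155°W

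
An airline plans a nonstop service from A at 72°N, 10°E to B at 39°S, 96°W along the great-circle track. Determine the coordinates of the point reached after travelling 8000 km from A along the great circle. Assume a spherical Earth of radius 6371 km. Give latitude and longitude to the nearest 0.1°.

≈ 17.4°N, 74.9°W

The haversine formula gives a central angle δ ≈ 2.298 rad (131.7°) between the endpoints. The total great-circle distance is δ·R ≈ 2.298 × 6371 ≈ 14640 km, so the target fraction is f = 8000/14640 ≈ 0.546.
Interpolate at f ≈ 0.546 with slerp weights a = sin((1−f)δ)/sin δ ≈ 1.156, b = sin(fδ)/sin δ ≈ 1.273.
p = a·p₁ + b·p₂ ≈ (0.248, -0.922, 0.298); φ = arcsin(p_z) ≈ 17.36°, λ = atan2(p_y, p_x) ≈ -74.92°.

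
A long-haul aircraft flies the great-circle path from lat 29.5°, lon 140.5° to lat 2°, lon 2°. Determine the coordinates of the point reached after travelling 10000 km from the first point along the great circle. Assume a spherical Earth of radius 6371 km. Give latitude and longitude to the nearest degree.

≈ lat 27°, lon 34°

Write both endpoints as unit vectors p₁, p₂ with components (cos φ cos λ, cos φ sin λ, sin φ).
The central angle between the endpoints is δ = arccos(p₁·p₂) ≈ 2.258 rad (129.4°). The total great-circle distance is δ·R ≈ 2.258 × 6371 ≈ 14385 km, so the target fraction is f = 10000/14385 ≈ 0.695.
Interpolate at f ≈ 0.695 with slerp weights a = sin((1−f)δ)/sin δ ≈ 0.822, b = sin(fδ)/sin δ ≈ 1.293.
p = a·p₁ + b·p₂ ≈ (0.740, 0.500, 0.450); φ = arcsin(p_z) ≈ 26.73°, λ = atan2(p_y, p_x) ≈ 34.04°.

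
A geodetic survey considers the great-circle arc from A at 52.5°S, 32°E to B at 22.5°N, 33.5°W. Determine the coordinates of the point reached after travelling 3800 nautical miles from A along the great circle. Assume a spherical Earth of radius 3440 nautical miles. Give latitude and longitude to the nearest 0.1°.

From cos δ = sin φ₁ sin φ₂ + cos φ₁ cos φ₂ cos Δλ, the central angle is δ ≈ 1.641 rad (94.0°). The total great-circle distance is δ·R ≈ 1.641 × 3440 ≈ 5646 nmi, so the target fraction is f = 3800/5646 ≈ 0.673.
Interpolate at f ≈ 0.673 with slerp weights a = sin((1−f)δ)/sin δ ≈ 0.512, b = sin(fδ)/sin δ ≈ 0.896.
p = a·p₁ + b·p₂ ≈ (0.954, -0.291, -0.064); φ = arcsin(p_z) ≈ -3.66°, λ = atan2(p_y, p_x) ≈ -16.97°.

≈ 3.7°S, 17.0°W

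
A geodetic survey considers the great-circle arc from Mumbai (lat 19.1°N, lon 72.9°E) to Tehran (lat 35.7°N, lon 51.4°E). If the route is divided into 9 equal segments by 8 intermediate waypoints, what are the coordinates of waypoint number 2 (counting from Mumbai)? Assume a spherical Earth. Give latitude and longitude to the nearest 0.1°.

The haversine formula gives a central angle δ ≈ 0.440 rad (25.2°) between the endpoints.
Interpolate at f = 2/9 with slerp weights a = sin((1−f)δ)/sin δ ≈ 0.788, b = sin(fδ)/sin δ ≈ 0.229.
p = a·p₁ + b·p₂ ≈ (0.335, 0.857, 0.392); φ = arcsin(p_z) ≈ 23.05°, λ = atan2(p_y, p_x) ≈ 68.65°.

≈ lat 23.0°N, lon 68.6°E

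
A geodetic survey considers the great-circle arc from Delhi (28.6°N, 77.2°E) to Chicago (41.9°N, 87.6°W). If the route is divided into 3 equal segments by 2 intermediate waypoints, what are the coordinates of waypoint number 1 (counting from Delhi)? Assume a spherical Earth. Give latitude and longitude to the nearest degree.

The haversine formula gives a central angle δ ≈ 1.887 rad (108.1°) between the endpoints.
Interpolate at f = 1/3 with slerp weights a = sin((1−f)δ)/sin δ ≈ 1.001, b = sin(fδ)/sin δ ≈ 0.619.
p = a·p₁ + b·p₂ ≈ (0.214, 0.397, 0.893); φ = arcsin(p_z) ≈ 63.20°, λ = atan2(p_y, p_x) ≈ 61.66°.

≈ (63°N, 62°E)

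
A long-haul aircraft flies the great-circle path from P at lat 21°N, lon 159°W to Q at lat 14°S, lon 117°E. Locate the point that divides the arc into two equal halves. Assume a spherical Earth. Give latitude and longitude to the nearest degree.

Convert each endpoint to a unit vector on the sphere (x = cos φ cos λ, y = cos φ sin λ, z = sin φ).
The central angle between the endpoints is δ = arccos(p₁·p₂) ≈ 1.563 rad (89.5°).
Interpolate at f = 1/2 with slerp weights a = sin((1−f)δ)/sin δ ≈ 0.704, b = sin(fδ)/sin δ ≈ 0.704.
p = a·p₁ + b·p₂ ≈ (-0.924, 0.373, 0.082); φ = arcsin(p_z) ≈ 4.70°, λ = atan2(p_y, p_x) ≈ 158.01°.

≈ lat 5°N, lon 158°E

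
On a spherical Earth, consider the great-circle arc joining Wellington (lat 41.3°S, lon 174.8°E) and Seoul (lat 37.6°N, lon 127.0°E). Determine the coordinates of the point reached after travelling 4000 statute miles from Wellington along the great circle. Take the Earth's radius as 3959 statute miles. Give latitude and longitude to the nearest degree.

≈ lat 9°N, lon 145°E

Write both endpoints as unit vectors p₁, p₂ with components (cos φ cos λ, cos φ sin λ, sin φ).
The central angle between the endpoints is δ = arccos(p₁·p₂) ≈ 1.574 rad (90.2°). The total great-circle distance is δ·R ≈ 1.574 × 3959 ≈ 6230 mi, so the target fraction is f = 4000/6230 ≈ 0.642.
Interpolate at f ≈ 0.642 with slerp weights a = sin((1−f)δ)/sin δ ≈ 0.534, b = sin(fδ)/sin δ ≈ 0.847.
p = a·p₁ + b·p₂ ≈ (-0.803, 0.572, 0.164); φ = arcsin(p_z) ≈ 9.46°, λ = atan2(p_y, p_x) ≈ 144.53°.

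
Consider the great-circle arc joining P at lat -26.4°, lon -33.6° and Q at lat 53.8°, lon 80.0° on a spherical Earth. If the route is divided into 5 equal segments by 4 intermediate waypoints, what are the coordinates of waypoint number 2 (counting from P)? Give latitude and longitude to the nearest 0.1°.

≈ lat 13.2°, lon -2.4°

Convert each endpoint to a unit vector on the sphere (x = cos φ cos λ, y = cos φ sin λ, z = sin φ).
The central angle between the endpoints is δ = arccos(p₁·p₂) ≈ 2.178 rad (124.8°).
Interpolate at f = 2/5 with slerp weights a = sin((1−f)δ)/sin δ ≈ 1.175, b = sin(fδ)/sin δ ≈ 0.932.
p = a·p₁ + b·p₂ ≈ (0.973, -0.041, 0.229); φ = arcsin(p_z) ≈ 13.25°, λ = atan2(p_y, p_x) ≈ -2.40°.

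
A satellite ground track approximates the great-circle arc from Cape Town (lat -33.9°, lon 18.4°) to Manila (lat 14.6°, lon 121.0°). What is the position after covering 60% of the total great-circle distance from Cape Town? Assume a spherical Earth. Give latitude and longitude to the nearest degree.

≈ lat -9°, lon 85°

Write both endpoints as unit vectors p₁, p₂ with components (cos φ cos λ, cos φ sin λ, sin φ).
The central angle between the endpoints is δ = arccos(p₁·p₂) ≈ 1.892 rad (108.4°).
Interpolate at f = 0.60 with slerp weights a = sin((1−f)δ)/sin δ ≈ 0.724, b = sin(fδ)/sin δ ≈ 0.956.
p = a·p₁ + b·p₂ ≈ (0.094, 0.982, -0.163); φ = arcsin(p_z) ≈ -9.37°, λ = atan2(p_y, p_x) ≈ 84.55°.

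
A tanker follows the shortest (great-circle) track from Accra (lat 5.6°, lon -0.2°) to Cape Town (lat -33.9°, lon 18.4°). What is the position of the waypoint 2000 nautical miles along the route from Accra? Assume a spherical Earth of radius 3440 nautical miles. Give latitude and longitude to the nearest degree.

≈ lat -25°, lon 13°

Convert each endpoint to a unit vector on the sphere (x = cos φ cos λ, y = cos φ sin λ, z = sin φ).
The central angle between the endpoints is δ = arccos(p₁·p₂) ≈ 0.755 rad (43.2°). The total great-circle distance is δ·R ≈ 0.755 × 3440 ≈ 2596 nmi, so the target fraction is f = 2000/2596 ≈ 0.770.
Interpolate at f ≈ 0.770 with slerp weights a = sin((1−f)δ)/sin δ ≈ 0.252, b = sin(fδ)/sin δ ≈ 0.802.
p = a·p₁ + b·p₂ ≈ (0.882, 0.209, -0.423); φ = arcsin(p_z) ≈ -25.00°, λ = atan2(p_y, p_x) ≈ 13.34°.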